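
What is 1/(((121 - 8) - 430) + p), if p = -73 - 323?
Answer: -1/713 ≈ -0.0014025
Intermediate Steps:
p = -396
1/(((121 - 8) - 430) + p) = 1/(((121 - 8) - 430) - 396) = 1/((113 - 430) - 396) = 1/(-317 - 396) = 1/(-713) = -1/713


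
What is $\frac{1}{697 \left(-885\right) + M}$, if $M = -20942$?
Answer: $- \frac{1}{637787} \approx -1.5679 \cdot 10^{-6}$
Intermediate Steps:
$\frac{1}{697 \left(-885\right) + M} = \frac{1}{697 \left(-885\right) - 20942} = \frac{1}{-616845 - 20942} = \frac{1}{-637787} = - \frac{1}{637787}$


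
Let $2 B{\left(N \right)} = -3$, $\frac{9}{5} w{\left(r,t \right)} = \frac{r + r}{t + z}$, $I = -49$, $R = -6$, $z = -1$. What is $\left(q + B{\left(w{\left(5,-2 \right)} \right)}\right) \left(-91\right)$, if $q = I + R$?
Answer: $\frac{10283}{2} \approx 5141.5$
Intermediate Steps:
$w{\left(r,t \right)} = \frac{10 r}{9 \left(-1 + t\right)}$ ($w{\left(r,t \right)} = \frac{5 \frac{r + r}{t - 1}}{9} = \frac{5 \frac{2 r}{-1 + t}}{9} = \frac{10 r}{9 \left(-1 + t\right)}$)
$B{\left(N \right)} = - \frac{3}{2}$ ($B{\left(N \right)} = \frac{1}{2} \left(-3\right) = - \frac{3}{2}$)
$q = -55$ ($q = -49 - 6 = -55$)
$\left(q + B{\left(w{\left(5,-2 \right)} \right)}\right) \left(-91\right) = \left(-55 - \frac{3}{2}\right) \left(-91\right) = \left(- \frac{113}{2}\right) \left(-91\right) = \frac{10283}{2}$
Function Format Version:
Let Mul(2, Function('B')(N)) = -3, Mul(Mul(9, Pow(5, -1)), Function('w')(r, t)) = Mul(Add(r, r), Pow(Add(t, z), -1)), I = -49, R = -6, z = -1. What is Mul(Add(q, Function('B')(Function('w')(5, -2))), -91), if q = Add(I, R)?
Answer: Rational(10283, 2) ≈ 5141.5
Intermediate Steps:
Function('w')(r, t) = Mul(Rational(10, 9), r, Pow(Add(-1, t), -1)) (Function('w')(r, t) = Mul(Rational(5, 9), Mul(Add(r, r), Pow(Add(t, -1), -1))) = Mul(Rational(5, 9), Mul(Mul(2, r), Pow(Add(-1, t), -1))) = Mul(Rational(5, 9), Mul(2, r, Pow(Add(-1, t), -1))) = Mul(Rational(10, 9), r, Pow(Add(-1, t), -1)))
Function('B')(N) = Rational(-3, 2) (Function('B')(N) = Mul(Rational(1, 2), -3) = Rational(-3, 2))
q = -55 (q = Add(-49, -6) = -55)
Mul(Add(q, Function('B')(Function('w')(5, -2))), -91) = Mul(Add(-55, Rational(-3, 2)), -91) = Mul(Rational(-113, 2), -91) = Rational(10283, 2)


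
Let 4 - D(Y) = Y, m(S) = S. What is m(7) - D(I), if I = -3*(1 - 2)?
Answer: 6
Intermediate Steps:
I = 3 (I = -3*(-1) = 3)
D(Y) = 4 - Y
m(7) - D(I) = 7 - (4 - 1*3) = 7 - (4 - 3) = 7 - 1*1 = 7 - 1 = 6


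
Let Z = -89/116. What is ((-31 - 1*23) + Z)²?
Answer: 40360609/13456 ≈ 2999.4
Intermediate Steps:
Z = -89/116 (Z = -89*1/116 = -89/116 ≈ -0.76724)
((-31 - 1*23) + Z)² = ((-31 - 1*23) - 89/116)² = ((-31 - 23) - 89/116)² = (-54 - 89/116)² = (-6353/116)² = 40360609/13456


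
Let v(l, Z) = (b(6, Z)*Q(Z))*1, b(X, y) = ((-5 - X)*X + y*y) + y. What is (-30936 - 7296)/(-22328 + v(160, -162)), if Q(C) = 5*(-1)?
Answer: 4779/19051 ≈ 0.25085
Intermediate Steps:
b(X, y) = y + y² + X*(-5 - X) (b(X, y) = (X*(-5 - X) + y²) + y = (y² + X*(-5 - X)) + y = y + y² + X*(-5 - X))
Q(C) = -5
v(l, Z) = 330 - 5*Z - 5*Z² (v(l, Z) = ((Z + Z² - 1*6² - 5*6)*(-5))*1 = ((Z + Z² - 1*36 - 30)*(-5))*1 = ((Z + Z² - 36 - 30)*(-5))*1 = ((-66 + Z + Z²)*(-5))*1 = (330 - 5*Z - 5*Z²)*1 = 330 - 5*Z - 5*Z²)
(-30936 - 7296)/(-22328 + v(160, -162)) = (-30936 - 7296)/(-22328 + (330 - 5*(-162) - 5*(-162)²)) = -38232/(-22328 + (330 + 810 - 5*26244)) = -38232/(-22328 + (330 + 810 - 131220)) = -38232/(-22328 - 130080) = -38232/(-152408) = -38232*(-1/152408) = 4779/19051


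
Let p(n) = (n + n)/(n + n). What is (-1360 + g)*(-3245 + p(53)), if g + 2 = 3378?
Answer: -6539904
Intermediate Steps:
g = 3376 (g = -2 + 3378 = 3376)
p(n) = 1 (p(n) = (2*n)/((2*n)) = (2*n)*(1/(2*n)) = 1)
(-1360 + g)*(-3245 + p(53)) = (-1360 + 3376)*(-3245 + 1) = 2016*(-3244) = -6539904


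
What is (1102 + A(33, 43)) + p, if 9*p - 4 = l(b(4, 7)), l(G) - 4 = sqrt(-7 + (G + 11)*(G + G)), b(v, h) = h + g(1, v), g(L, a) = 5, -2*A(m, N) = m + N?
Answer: 9584/9 + sqrt(545)/9 ≈ 1067.5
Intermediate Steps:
A(m, N) = -N/2 - m/2 (A(m, N) = -(m + N)/2 = -(N + m)/2 = -N/2 - m/2)
b(v, h) = 5 + h (b(v, h) = h + 5 = 5 + h)
l(G) = 4 + sqrt(-7 + 2*G*(11 + G)) (l(G) = 4 + sqrt(-7 + (G + 11)*(G + G)) = 4 + sqrt(-7 + (11 + G)*(2*G)) = 4 + sqrt(-7 + 2*G*(11 + G)))
p = 8/9 + sqrt(545)/9 (p = 4/9 + (4 + sqrt(-7 + 2*(5 + 7)**2 + 22*(5 + 7)))/9 = 4/9 + (4 + sqrt(-7 + 2*12**2 + 22*12))/9 = 4/9 + (4 + sqrt(-7 + 2*144 + 264))/9 = 4/9 + (4 + sqrt(-7 + 288 + 264))/9 = 4/9 + (4 + sqrt(545))/9 = 4/9 + (4/9 + sqrt(545)/9) = 8/9 + sqrt(545)/9 ≈ 3.4828)
(1102 + A(33, 43)) + p = (1102 + (-1/2*43 - 1/2*33)) + (8/9 + sqrt(545)/9) = (1102 + (-43/2 - 33/2)) + (8/9 + sqrt(545)/9) = (1102 - 38) + (8/9 + sqrt(545)/9) = 1064 + (8/9 + sqrt(545)/9) = 9584/9 + sqrt(545)/9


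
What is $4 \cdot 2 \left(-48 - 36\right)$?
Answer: $-672$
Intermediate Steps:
$4 \cdot 2 \left(-48 - 36\right) = 8 \left(-84\right) = -672$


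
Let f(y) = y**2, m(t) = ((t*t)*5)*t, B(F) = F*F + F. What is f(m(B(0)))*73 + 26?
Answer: 26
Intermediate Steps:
B(F) = F + F**2 (B(F) = F**2 + F = F + F**2)
m(t) = 5*t**3 (m(t) = (t**2*5)*t = (5*t**2)*t = 5*t**3)
f(m(B(0)))*73 + 26 = (5*(0*(1 + 0))**3)**2*73 + 26 = (5*(0*1)**3)**2*73 + 26 = (5*0**3)**2*73 + 26 = (5*0)**2*73 + 26 = 0**2*73 + 26 = 0*73 + 26 = 0 + 26 = 26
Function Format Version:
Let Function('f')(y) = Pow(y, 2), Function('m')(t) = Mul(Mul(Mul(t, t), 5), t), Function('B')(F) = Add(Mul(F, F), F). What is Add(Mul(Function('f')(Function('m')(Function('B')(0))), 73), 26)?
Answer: 26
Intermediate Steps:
Function('B')(F) = Add(F, Pow(F, 2)) (Function('B')(F) = Add(Pow(F, 2), F) = Add(F, Pow(F, 2)))
Function('m')(t) = Mul(5, Pow(t, 3)) (Function('m')(t) = Mul(Mul(Pow(t, 2), 5), t) = Mul(Mul(5, Pow(t, 2)), t) = Mul(5, Pow(t, 3)))
Add(Mul(Function('f')(Function('m')(Function('B')(0))), 73), 26) = Add(Mul(Pow(Mul(5, Pow(Mul(0, Add(1, 0)), 3)), 2), 73), 26) = Add(Mul(Pow(Mul(5, Pow(Mul(0, 1), 3)), 2), 73), 26) = Add(Mul(Pow(Mul(5, Pow(0, 3)), 2), 73), 26) = Add(Mul(Pow(Mul(5, 0), 2), 73), 26) = Add(Mul(Pow(0, 2), 73), 26) = Add(Mul(0, 73), 26) = Add(0, 26) = 26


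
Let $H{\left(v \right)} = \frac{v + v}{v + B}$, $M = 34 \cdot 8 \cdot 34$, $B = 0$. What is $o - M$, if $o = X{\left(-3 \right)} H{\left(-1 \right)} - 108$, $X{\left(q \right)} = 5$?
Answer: $-9346$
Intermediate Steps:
$M = 9248$ ($M = 272 \cdot 34 = 9248$)
$H{\left(v \right)} = 2$ ($H{\left(v \right)} = \frac{v + v}{v + 0} = \frac{2 v}{v} = 2$)
$o = -98$ ($o = 5 \cdot 2 - 108 = 10 - 108 = -98$)
$o - M = -98 - 9248 = -9346$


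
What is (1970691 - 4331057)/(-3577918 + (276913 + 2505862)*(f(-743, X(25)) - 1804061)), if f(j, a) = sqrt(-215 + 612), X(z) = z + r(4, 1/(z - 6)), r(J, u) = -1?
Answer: 5924872038882916319/12601703167800030368855562 + 3284183747825*sqrt(397)/12601703167800030368855562 ≈ 4.7017e-7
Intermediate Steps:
X(z) = -1 + z (X(z) = z - 1 = -1 + z)
f(j, a) = sqrt(397)
(1970691 - 4331057)/(-3577918 + (276913 + 2505862)*(f(-743, X(25)) - 1804061)) = (1970691 - 4331057)/(-3577918 + (276913 + 2505862)*(sqrt(397) - 1804061)) = -2360366/(-3577918 + 2782775*(-1804061 + sqrt(397))) = -2360366/(-3577918 + (-5020295849275 + 2782775*sqrt(397))) = -2360366/(-5020299427193 + 2782775*sqrt(397))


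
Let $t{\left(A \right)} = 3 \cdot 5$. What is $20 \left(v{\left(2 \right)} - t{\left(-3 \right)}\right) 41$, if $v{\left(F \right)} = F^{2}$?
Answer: $-9020$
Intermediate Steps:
$t{\left(A \right)} = 15$
$20 \left(v{\left(2 \right)} - t{\left(-3 \right)}\right) 41 = 20 \left(2^{2} - 15\right) 41 = 20 \left(4 - 15\right) 41 = 20 \left(-11\right) 41 = \left(-220\right) 41 = -9020$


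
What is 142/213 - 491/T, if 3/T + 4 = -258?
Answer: 128644/3 ≈ 42881.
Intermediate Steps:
T = -3/262 (T = 3/(-4 - 258) = 3/(-262) = 3*(-1/262) = -3/262 ≈ -0.011450)
142/213 - 491/T = 142/213 - 491/(-3/262) = 142*(1/213) - 491*(-262/3) = ⅔ + 128642/3 = 128644/3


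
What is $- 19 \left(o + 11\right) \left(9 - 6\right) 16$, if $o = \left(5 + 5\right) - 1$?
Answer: $-18240$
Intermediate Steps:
$o = 9$ ($o = 10 - 1 = 9$)
$- 19 \left(o + 11\right) \left(9 - 6\right) 16 = - 19 \left(9 + 11\right) \left(9 - 6\right) 16 = - 19 \cdot 20 \cdot 3 \cdot 16 = \left(-19\right) 60 \cdot 16 = \left(-1140\right) 16 = -18240$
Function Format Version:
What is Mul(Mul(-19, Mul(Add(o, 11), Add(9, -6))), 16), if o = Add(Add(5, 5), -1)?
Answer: -18240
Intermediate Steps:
o = 9 (o = Add(10, -1) = 9)
Mul(Mul(-19, Mul(Add(o, 11), Add(9, -6))), 16) = Mul(Mul(-19, Mul(Add(9, 11), Add(9, -6))), 16) = Mul(Mul(-19, Mul(20, 3)), 16) = Mul(Mul(-19, 60), 16) = Mul(-1140, 16) = -18240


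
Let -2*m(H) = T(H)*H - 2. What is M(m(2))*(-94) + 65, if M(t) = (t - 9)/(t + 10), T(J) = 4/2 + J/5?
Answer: 7683/43 ≈ 178.67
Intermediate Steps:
T(J) = 2 + J/5 (T(J) = 4*(1/2) + J*(1/5) = 2 + J/5)
m(H) = 1 - H*(2 + H/5)/2 (m(H) = -((2 + H/5)*H - 2)/2 = -(H*(2 + H/5) - 2)/2 = -(-2 + H*(2 + H/5))/2 = 1 - H*(2 + H/5)/2)
M(t) = (-9 + t)/(10 + t)
M(m(2))*(-94) + 65 = ((-9 + (1 - 1/10*2*(10 + 2)))/(10 + (1 - 1/10*2*(10 + 2))))*(-94) + 65 = ((-9 + (1 - 1/10*2*12))/(10 + (1 - 1/10*2*12)))*(-94) + 65 = ((-9 + (1 - 12/5))/(10 + (1 - 12/5)))*(-94) + 65 = ((-9 - 7/5)/(10 - 7/5))*(-94) + 65 = (-52/5/(43/5))*(-94) + 65 = ((5/43)*(-52/5))*(-94) + 65 = -52/43*(-94) + 65 = 4888/43 + 65 = 7683/43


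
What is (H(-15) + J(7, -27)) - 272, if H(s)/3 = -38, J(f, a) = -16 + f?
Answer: -395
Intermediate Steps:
H(s) = -114 (H(s) = 3*(-38) = -114)
(H(-15) + J(7, -27)) - 272 = (-114 + (-16 + 7)) - 272 = (-114 - 9) - 272 = -123 - 272 = -395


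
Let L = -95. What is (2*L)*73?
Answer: -13870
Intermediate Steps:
(2*L)*73 = (2*(-95))*73 = -190*73 = -13870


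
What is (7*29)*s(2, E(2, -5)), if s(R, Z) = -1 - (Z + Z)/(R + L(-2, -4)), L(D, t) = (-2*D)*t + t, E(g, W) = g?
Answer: -1421/9 ≈ -157.89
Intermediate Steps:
L(D, t) = t - 2*D*t (L(D, t) = -2*D*t + t = t - 2*D*t)
s(R, Z) = -1 - 2*Z/(-20 + R) (s(R, Z) = -1 - (Z + Z)/(R - 4*(1 - 2*(-2))) = -1 - 2*Z/(R - 4*(1 + 4)) = -1 - 2*Z/(R - 4*5) = -1 - 2*Z/(R - 20) = -1 - 2*Z/(-20 + R))
(7*29)*s(2, E(2, -5)) = (7*29)*((20 - 1*2 - 2*2)/(-20 + 2)) = 203*((20 - 2 - 4)/(-18)) = 203*(-1/18*14) = 203*(-7/9) = -1421/9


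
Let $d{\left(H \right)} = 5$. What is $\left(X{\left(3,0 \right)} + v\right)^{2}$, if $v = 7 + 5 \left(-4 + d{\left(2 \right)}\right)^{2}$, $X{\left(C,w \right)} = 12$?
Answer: $576$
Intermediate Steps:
$v = 12$ ($v = 7 + 5 \left(-4 + 5\right)^{2} = 7 + 5 \cdot 1^{2} = 7 + 5 \cdot 1 = 7 + 5 = 12$)
$\left(X{\left(3,0 \right)} + v\right)^{2} = \left(12 + 12\right)^{2} = 24^{2} = 576$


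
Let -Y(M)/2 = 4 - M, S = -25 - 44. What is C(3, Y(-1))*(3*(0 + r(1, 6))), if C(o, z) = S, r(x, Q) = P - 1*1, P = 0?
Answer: 207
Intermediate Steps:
S = -69
r(x, Q) = -1 (r(x, Q) = 0 - 1*1 = 0 - 1 = -1)
Y(M) = -8 + 2*M (Y(M) = -2*(4 - M) = -8 + 2*M)
C(o, z) = -69
C(3, Y(-1))*(3*(0 + r(1, 6))) = -207*(0 - 1) = -207*(-1) = -69*(-3) = 207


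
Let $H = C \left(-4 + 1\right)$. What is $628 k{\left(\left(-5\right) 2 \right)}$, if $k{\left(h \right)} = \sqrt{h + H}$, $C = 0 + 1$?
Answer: $628 i \sqrt{13} \approx 2264.3 i$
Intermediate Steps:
$C = 1$
$H = -3$ ($H = 1 \left(-4 + 1\right) = 1 \left(-3\right) = -3$)
$k{\left(h \right)} = \sqrt{-3 + h}$ ($k{\left(h \right)} = \sqrt{h - 3} = \sqrt{-3 + h}$)
$628 k{\left(\left(-5\right) 2 \right)} = 628 \sqrt{-3 - 10} = 628 \sqrt{-13} = 628 i \sqrt{13}$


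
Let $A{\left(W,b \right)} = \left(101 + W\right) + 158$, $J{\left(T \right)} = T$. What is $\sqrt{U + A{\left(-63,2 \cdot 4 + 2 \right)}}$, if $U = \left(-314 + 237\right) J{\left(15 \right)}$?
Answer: $i \sqrt{959} \approx 30.968 i$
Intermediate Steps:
$A{\left(W,b \right)} = 259 + W$
$U = -1155$ ($U = \left(-314 + 237\right) 15 = \left(-77\right) 15 = -1155$)
$\sqrt{U + A{\left(-63,2 \cdot 4 + 2 \right)}} = \sqrt{-1155 + \left(259 - 63\right)} = \sqrt{-1155 + 196} = \sqrt{-959} = i \sqrt{959}$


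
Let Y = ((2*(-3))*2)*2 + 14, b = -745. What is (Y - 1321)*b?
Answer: 991595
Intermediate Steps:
Y = -10 (Y = -6*2*2 + 14 = -12*2 + 14 = -24 + 14 = -10)
(Y - 1321)*b = (-10 - 1321)*(-745) = -1331*(-745) = 991595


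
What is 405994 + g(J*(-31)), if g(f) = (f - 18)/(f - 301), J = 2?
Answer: 147375902/363 ≈ 4.0599e+5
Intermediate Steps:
g(f) = (-18 + f)/(-301 + f)
405994 + g(J*(-31)) = 405994 + (-18 + 2*(-31))/(-301 + 2*(-31)) = 405994 + (-18 - 62)/(-301 - 62) = 405994 - 80/(-363) = 405994 - 1/363*(-80) = 405994 + 80/363 = 147375902/363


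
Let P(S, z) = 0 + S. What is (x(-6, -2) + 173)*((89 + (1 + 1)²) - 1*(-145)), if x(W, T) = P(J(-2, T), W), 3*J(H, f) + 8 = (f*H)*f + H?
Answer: 39746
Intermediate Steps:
J(H, f) = -8/3 + H/3 + H*f²/3 (J(H, f) = -8/3 + ((f*H)*f + H)/3 = -8/3 + ((H*f)*f + H)/3 = -8/3 + (H*f² + H)/3 = -8/3 + (H + H*f²)/3 = -8/3 + (H/3 + H*f²/3) = -8/3 + H/3 + H*f²/3)
P(S, z) = S
x(W, T) = -10/3 - 2*T²/3 (x(W, T) = -8/3 + (⅓)*(-2) + (⅓)*(-2)*T² = -8/3 - ⅔ - 2*T²/3 = -10/3 - 2*T²/3)
(x(-6, -2) + 173)*((89 + (1 + 1)²) - 1*(-145)) = ((-10/3 - ⅔*(-2)²) + 173)*((89 + (1 + 1)²) - 1*(-145)) = ((-10/3 - ⅔*4) + 173)*((89 + 2²) + 145) = ((-10/3 - 8/3) + 173)*((89 + 4) + 145) = (-6 + 173)*(93 + 145) = 167*238 = 39746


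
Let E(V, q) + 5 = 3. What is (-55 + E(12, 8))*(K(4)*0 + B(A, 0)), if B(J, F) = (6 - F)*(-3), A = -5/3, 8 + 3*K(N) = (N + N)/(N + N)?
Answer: 1026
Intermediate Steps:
E(V, q) = -2 (E(V, q) = -5 + 3 = -2)
K(N) = -7/3 (K(N) = -8/3 + ((N + N)/(N + N))/3 = -8/3 + ((2*N)/((2*N)))/3 = -8/3 + ((2*N)*(1/(2*N)))/3 = -8/3 + (1/3)*1 = -8/3 + 1/3 = -7/3)
A = -5/3 (A = -5*1/3 = -5/3 ≈ -1.6667)
B(J, F) = -18 + 3*F
(-55 + E(12, 8))*(K(4)*0 + B(A, 0)) = (-55 - 2)*(-7/3*0 + (-18 + 3*0)) = -57*(0 + (-18 + 0)) = -57*(0 - 18) = -57*(-18) = 1026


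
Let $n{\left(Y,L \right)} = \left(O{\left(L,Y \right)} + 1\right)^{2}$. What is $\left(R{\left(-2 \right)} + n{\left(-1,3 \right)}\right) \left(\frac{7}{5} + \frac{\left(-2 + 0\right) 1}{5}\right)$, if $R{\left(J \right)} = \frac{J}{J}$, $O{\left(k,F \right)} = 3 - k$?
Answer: $2$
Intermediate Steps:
$R{\left(J \right)} = 1$
$n{\left(Y,L \right)} = \left(4 - L\right)^{2}$ ($n{\left(Y,L \right)} = \left(\left(3 - L\right) + 1\right)^{2} = \left(4 - L\right)^{2}$)
$\left(R{\left(-2 \right)} + n{\left(-1,3 \right)}\right) \left(\frac{7}{5} + \frac{\left(-2 + 0\right) 1}{5}\right) = \left(1 + \left(-4 + 3\right)^{2}\right) \left(\frac{7}{5} + \frac{\left(-2 + 0\right) 1}{5}\right) = \left(1 + \left(-1\right)^{2}\right) \left(7 \cdot \frac{1}{5} + \left(-2\right) 1 \cdot \frac{1}{5}\right) = \left(1 + 1\right) \left(\frac{7}{5} - \frac{2}{5}\right) = 2 \left(\frac{7}{5} - \frac{2}{5}\right) = 2 \cdot 1 = 2$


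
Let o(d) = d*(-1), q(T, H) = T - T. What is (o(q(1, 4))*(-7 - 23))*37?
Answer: 0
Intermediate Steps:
q(T, H) = 0
o(d) = -d
(o(q(1, 4))*(-7 - 23))*37 = ((-1*0)*(-7 - 23))*37 = (0*(-30))*37 = 0*37 = 0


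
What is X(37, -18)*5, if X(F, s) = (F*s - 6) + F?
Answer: -3175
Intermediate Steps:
X(F, s) = -6 + F + F*s (X(F, s) = (-6 + F*s) + F = -6 + F + F*s)
X(37, -18)*5 = (-6 + 37 + 37*(-18))*5 = (-6 + 37 - 666)*5 = -635*5 = -3175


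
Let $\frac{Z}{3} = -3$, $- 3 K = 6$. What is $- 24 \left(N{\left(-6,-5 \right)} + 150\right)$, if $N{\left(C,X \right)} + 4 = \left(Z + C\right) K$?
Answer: $-4224$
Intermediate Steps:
$K = -2$ ($K = \left(- \frac{1}{3}\right) 6 = -2$)
$Z = -9$ ($Z = 3 \left(-3\right) = -9$)
$N{\left(C,X \right)} = 14 - 2 C$ ($N{\left(C,X \right)} = -4 + \left(-9 + C\right) \left(-2\right) = -4 - \left(-18 + 2 C\right) = 14 - 2 C$)
$- 24 \left(N{\left(-6,-5 \right)} + 150\right) = - 24 \left(\left(14 - -12\right) + 150\right) = - 24 \left(\left(14 + 12\right) + 150\right) = - 24 \left(26 + 150\right) = \left(-24\right) 176 = -4224$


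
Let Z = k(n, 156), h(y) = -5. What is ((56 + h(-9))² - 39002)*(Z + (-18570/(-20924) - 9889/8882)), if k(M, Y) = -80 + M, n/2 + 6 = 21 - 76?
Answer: 171007649238879/23230871 ≈ 7.3612e+6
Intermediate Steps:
n = -122 (n = -12 + 2*(21 - 76) = -12 + 2*(-55) = -12 - 110 = -122)
Z = -202 (Z = -80 - 122 = -202)
((56 + h(-9))² - 39002)*(Z + (-18570/(-20924) - 9889/8882)) = ((56 - 5)² - 39002)*(-202 + (-18570/(-20924) - 9889/8882)) = (51² - 39002)*(-202 + (-18570*(-1/20924) - 9889*1/8882)) = (2601 - 39002)*(-202 + (9285/10462 - 9889/8882)) = -36401*(-202 - 5247337/23230871) = -36401*(-4697883279/23230871) = 171007649238879/23230871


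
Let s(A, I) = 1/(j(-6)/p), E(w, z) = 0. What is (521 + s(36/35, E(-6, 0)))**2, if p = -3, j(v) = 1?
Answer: 268324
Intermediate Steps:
s(A, I) = -3 (s(A, I) = 1/(1/(-3)) = 1/(1*(-1/3)) = 1/(-1/3) = -3)
(521 + s(36/35, E(-6, 0)))**2 = (521 - 3)**2 = 518**2 = 268324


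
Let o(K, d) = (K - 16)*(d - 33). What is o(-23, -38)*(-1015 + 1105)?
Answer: 249210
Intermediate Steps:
o(K, d) = (-33 + d)*(-16 + K) (o(K, d) = (-16 + K)*(-33 + d) = (-33 + d)*(-16 + K))
o(-23, -38)*(-1015 + 1105) = (528 - 33*(-23) - 16*(-38) - 23*(-38))*(-1015 + 1105) = (528 + 759 + 608 + 874)*90 = 2769*90 = 249210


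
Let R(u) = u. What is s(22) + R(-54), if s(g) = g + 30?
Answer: -2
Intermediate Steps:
s(g) = 30 + g
s(22) + R(-54) = (30 + 22) - 54 = 52 - 54 = -2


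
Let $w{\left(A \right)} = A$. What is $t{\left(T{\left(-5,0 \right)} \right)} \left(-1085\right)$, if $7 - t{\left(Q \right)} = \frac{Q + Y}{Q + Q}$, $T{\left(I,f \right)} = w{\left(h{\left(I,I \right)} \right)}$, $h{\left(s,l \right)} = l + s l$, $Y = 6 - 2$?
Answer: $-6944$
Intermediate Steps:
$Y = 4$ ($Y = 6 - 2 = 4$)
$h{\left(s,l \right)} = l + l s$
$T{\left(I,f \right)} = I \left(1 + I\right)$
$t{\left(Q \right)} = 7 - \frac{4 + Q}{2 Q}$ ($t{\left(Q \right)} = 7 - \frac{Q + 4}{Q + Q} = 7 - \frac{4 + Q}{2 Q}$)
$t{\left(T{\left(-5,0 \right)} \right)} \left(-1085\right) = \left(\frac{13}{2} - \frac{2}{\left(-5\right) \left(1 - 5\right)}\right) \left(-1085\right) = \left(\frac{13}{2} - \frac{2}{\left(-5\right) \left(-4\right)}\right) \left(-1085\right) = \left(\frac{13}{2} - \frac{2}{20}\right) \left(-1085\right) = \left(\frac{13}{2} - \frac{1}{10}\right) \left(-1085\right) = \frac{32}{5} \left(-1085\right) = -6944$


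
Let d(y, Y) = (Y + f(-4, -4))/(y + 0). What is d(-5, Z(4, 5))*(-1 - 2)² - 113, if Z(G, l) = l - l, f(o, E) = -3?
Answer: -538/5 ≈ -107.60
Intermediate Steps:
Z(G, l) = 0
d(y, Y) = (-3 + Y)/y (d(y, Y) = (Y - 3)/(y + 0) = (-3 + Y)/y)
d(-5, Z(4, 5))*(-1 - 2)² - 113 = ((-3 + 0)/(-5))*(-1 - 2)² - 113 = -⅕*(-3)*(-3)² - 113 = (⅗)*9 - 113 = 27/5 - 113 = -538/5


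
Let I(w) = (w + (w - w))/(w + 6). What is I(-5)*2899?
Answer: -14495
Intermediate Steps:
I(w) = w/(6 + w) (I(w) = (w + 0)/(6 + w) = w/(6 + w))
I(-5)*2899 = -5/(6 - 5)*2899 = -5/1*2899 = -5*1*2899 = -5*2899 = -14495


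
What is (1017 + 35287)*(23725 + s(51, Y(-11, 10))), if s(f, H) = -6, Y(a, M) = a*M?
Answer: 861094576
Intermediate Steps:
Y(a, M) = M*a
(1017 + 35287)*(23725 + s(51, Y(-11, 10))) = (1017 + 35287)*(23725 - 6) = 36304*23719 = 861094576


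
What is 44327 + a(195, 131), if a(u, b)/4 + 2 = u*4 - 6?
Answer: 47415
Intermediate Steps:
a(u, b) = -32 + 16*u (a(u, b) = -8 + 4*(u*4 - 6) = -8 + 4*(4*u - 6) = -8 + 4*(-6 + 4*u) = -8 + (-24 + 16*u) = -32 + 16*u)
44327 + a(195, 131) = 44327 + (-32 + 16*195) = 44327 + (-32 + 3120) = 44327 + 3088 = 47415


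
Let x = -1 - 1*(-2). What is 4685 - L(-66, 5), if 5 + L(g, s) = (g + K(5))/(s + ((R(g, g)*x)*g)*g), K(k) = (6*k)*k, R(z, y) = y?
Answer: 1348332874/287491 ≈ 4690.0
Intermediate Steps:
x = 1 (x = -1 + 2 = 1)
K(k) = 6*k²
L(g, s) = -5 + (150 + g)/(s + g³) (L(g, s) = -5 + (g + 6*5²)/(s + ((g*1)*g)*g) = -5 + (g + 6*25)/(s + (g*g)*g) = -5 + (g + 150)/(s + g²*g) = -5 + (150 + g)/(s + g³))
4685 - L(-66, 5) = 4685 - (150 - 66 - 5*5 - 5*(-66)³)/(5 + (-66)³) = 4685 - (150 - 66 - 25 - 5*(-287496))/(5 - 287496) = 4685 - (150 - 66 - 25 + 1437480)/(-287491) = 4685 - (-1)*1437539/287491 = 4685 - 1*(-1437539/287491) = 4685 + 1437539/287491 = 1348332874/287491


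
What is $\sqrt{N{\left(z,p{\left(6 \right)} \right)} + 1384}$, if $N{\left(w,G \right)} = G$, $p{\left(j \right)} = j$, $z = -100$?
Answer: $\sqrt{1390} \approx 37.283$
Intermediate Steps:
$\sqrt{N{\left(z,p{\left(6 \right)} \right)} + 1384} = \sqrt{6 + 1384} = \sqrt{1390}$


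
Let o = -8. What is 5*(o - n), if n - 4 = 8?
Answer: -100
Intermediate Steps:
n = 12 (n = 4 + 8 = 12)
5*(o - n) = 5*(-8 - 1*12) = 5*(-8 - 12) = 5*(-20) = -100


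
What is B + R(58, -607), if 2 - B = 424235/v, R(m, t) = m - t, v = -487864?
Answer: 325829523/487864 ≈ 667.87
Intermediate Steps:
B = 1399963/487864 (B = 2 - 424235/(-487864) = 2 - 424235*(-1)/487864 = 2 - 1*(-424235/487864) = 2 + 424235/487864 = 1399963/487864 ≈ 2.8696)
B + R(58, -607) = 1399963/487864 + (58 - 1*(-607)) = 1399963/487864 + (58 + 607) = 1399963/487864 + 665 = 325829523/487864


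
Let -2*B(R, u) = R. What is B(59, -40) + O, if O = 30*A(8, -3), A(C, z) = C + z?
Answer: 241/2 ≈ 120.50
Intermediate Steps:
B(R, u) = -R/2
O = 150 (O = 30*(8 - 3) = 30*5 = 150)
B(59, -40) + O = -½*59 + 150 = -59/2 + 150 = 241/2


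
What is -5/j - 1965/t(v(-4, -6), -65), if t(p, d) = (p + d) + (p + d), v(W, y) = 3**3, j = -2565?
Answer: 53059/2052 ≈ 25.857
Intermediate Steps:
v(W, y) = 27
t(p, d) = 2*d + 2*p (t(p, d) = (d + p) + (d + p) = 2*d + 2*p)
-5/j - 1965/t(v(-4, -6), -65) = -5/(-2565) - 1965/(2*(-65) + 2*27) = -5*(-1/2565) - 1965/(-130 + 54) = 1/513 - 1965/(-76) = 1/513 - 1965*(-1/76) = 1/513 + 1965/76 = 53059/2052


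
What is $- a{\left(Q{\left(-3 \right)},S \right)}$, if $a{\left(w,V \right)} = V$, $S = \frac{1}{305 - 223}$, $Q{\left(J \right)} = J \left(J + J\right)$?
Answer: $- \frac{1}{82} \approx -0.012195$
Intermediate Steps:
$Q{\left(J \right)} = 2 J^{2}$ ($Q{\left(J \right)} = J 2 J = 2 J^{2}$)
$S = \frac{1}{82} \approx 0.012195$
$- a{\left(Q{\left(-3 \right)},S \right)} = \left(-1\right) \frac{1}{82} = - \frac{1}{82}$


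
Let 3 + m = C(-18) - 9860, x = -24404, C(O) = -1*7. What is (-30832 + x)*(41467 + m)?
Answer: -1745291892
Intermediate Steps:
C(O) = -7
m = -9870 (m = -3 + (-7 - 9860) = -3 - 9867 = -9870)
(-30832 + x)*(41467 + m) = (-30832 - 24404)*(41467 - 9870) = -55236*31597 = -1745291892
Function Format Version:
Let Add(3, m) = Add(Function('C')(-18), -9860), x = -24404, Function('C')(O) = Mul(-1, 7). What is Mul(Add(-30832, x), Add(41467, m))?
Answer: -1745291892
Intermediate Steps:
Function('C')(O) = -7
m = -9870 (m = Add(-3, Add(-7, -9860)) = Add(-3, -9867) = -9870)
Mul(Add(-30832, x), Add(41467, m)) = Mul(Add(-30832, -24404), Add(41467, -9870)) = Mul(-55236, 31597) = -1745291892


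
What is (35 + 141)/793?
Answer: 176/793 ≈ 0.22194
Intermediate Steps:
(35 + 141)/793 = 176*(1/793) = 176/793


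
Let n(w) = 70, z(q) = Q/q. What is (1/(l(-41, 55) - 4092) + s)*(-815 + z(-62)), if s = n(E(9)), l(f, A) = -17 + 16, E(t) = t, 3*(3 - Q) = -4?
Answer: -14478541309/253766 ≈ -57055.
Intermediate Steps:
Q = 13/3 (Q = 3 - ⅓*(-4) = 3 + 4/3 = 13/3 ≈ 4.3333)
z(q) = 13/(3*q)
l(f, A) = -1
s = 70
(1/(l(-41, 55) - 4092) + s)*(-815 + z(-62)) = (1/(-1 - 4092) + 70)*(-815 + (13/3)/(-62)) = (1/(-4093) + 70)*(-815 + (13/3)*(-1/62)) = (-1/4093 + 70)*(-815 - 13/186) = (286509/4093)*(-151603/186) = -14478541309/253766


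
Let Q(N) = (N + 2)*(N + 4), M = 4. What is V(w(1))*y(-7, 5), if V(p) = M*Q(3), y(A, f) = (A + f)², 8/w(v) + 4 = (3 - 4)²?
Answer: 560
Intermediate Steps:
Q(N) = (2 + N)*(4 + N)
w(v) = -8/3 (w(v) = 8/(-4 + (3 - 4)²) = 8/(-4 + (-1)²) = 8/(-4 + 1) = 8/(-3) = 8*(-⅓) = -8/3)
V(p) = 140 (V(p) = 4*(8 + 3² + 6*3) = 4*(8 + 9 + 18) = 4*35 = 140)
V(w(1))*y(-7, 5) = 140*(-7 + 5)² = 140*(-2)² = 140*4 = 560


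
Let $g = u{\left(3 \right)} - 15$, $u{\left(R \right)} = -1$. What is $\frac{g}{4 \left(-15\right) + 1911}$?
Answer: $- \frac{16}{1851} \approx -0.008644$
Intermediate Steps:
$g = -16$ ($g = -1 - 15 = -16$)
$\frac{g}{4 \left(-15\right) + 1911} = \frac{1}{4 \left(-15\right) + 1911} \left(-16\right) = \frac{1}{-60 + 1911} \left(-16\right) = \frac{1}{1851} \left(-16\right) = - \frac{16}{1851}$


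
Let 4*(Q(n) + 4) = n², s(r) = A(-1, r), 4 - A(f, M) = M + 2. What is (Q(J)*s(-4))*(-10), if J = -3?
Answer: 105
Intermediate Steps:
A(f, M) = 2 - M (A(f, M) = 4 - (M + 2) = 4 - (2 + M) = 4 + (-2 - M) = 2 - M)
s(r) = 2 - r
Q(n) = -4 + n²/4
(Q(J)*s(-4))*(-10) = ((-4 + (¼)*(-3)²)*(2 - 1*(-4)))*(-10) = ((-4 + (¼)*9)*(2 + 4))*(-10) = ((-4 + 9/4)*6)*(-10) = -7/4*6*(-10) = -21/2*(-10) = 105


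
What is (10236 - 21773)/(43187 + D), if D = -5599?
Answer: -11537/37588 ≈ -0.30693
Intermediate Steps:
(10236 - 21773)/(43187 + D) = (10236 - 21773)/(43187 - 5599) = -11537/37588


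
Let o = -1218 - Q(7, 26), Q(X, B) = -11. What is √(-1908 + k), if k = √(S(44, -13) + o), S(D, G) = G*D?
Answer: √(-1908 + I*√1779) ≈ 0.4828 + 43.683*I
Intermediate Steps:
S(D, G) = D*G
o = -1207 (o = -1218 - 1*(-11) = -1218 + 11 = -1207)
k = I*√1779 (k = √(44*(-13) - 1207) = √(-572 - 1207) = √(-1779) = I*√1779 ≈ 42.178*I)
√(-1908 + k) = √(-1908 + I*√1779)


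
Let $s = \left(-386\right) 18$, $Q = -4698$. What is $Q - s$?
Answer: $2250$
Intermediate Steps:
$s = -6948$
$Q - s = -4698 - -6948 = -4698 + 6948 = 2250$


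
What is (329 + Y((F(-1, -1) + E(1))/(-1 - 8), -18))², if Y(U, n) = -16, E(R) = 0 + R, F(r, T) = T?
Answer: 97969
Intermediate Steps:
E(R) = R
(329 + Y((F(-1, -1) + E(1))/(-1 - 8), -18))² = (329 - 16)² = 313² = 97969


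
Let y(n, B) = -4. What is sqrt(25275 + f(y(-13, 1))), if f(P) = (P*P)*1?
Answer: sqrt(25291) ≈ 159.03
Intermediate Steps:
f(P) = P**2 (f(P) = P**2*1 = P**2)
sqrt(25275 + f(y(-13, 1))) = sqrt(25275 + (-4)**2) = sqrt(25275 + 16) = sqrt(25291)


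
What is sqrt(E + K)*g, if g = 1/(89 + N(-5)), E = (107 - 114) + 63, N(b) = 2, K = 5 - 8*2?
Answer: 3*sqrt(5)/91 ≈ 0.073717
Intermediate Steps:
K = -11 (K = 5 - 16 = -11)
E = 56 (E = -7 + 63 = 56)
g = 1/91 (g = 1/(89 + 2) = 1/91 ≈ 0.010989)
sqrt(E + K)*g = sqrt(56 - 11)*(1/91) = sqrt(45)*(1/91) = (3*sqrt(5))*(1/91) = 3*sqrt(5)/91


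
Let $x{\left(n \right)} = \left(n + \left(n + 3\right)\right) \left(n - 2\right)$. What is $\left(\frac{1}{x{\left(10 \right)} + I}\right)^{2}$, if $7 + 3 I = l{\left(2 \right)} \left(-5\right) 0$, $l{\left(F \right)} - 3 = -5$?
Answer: $\frac{9}{297025} \approx 3.03 \cdot 10^{-5}$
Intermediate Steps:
$l{\left(F \right)} = -2$ ($l{\left(F \right)} = 3 - 5 = -2$)
$I = - \frac{7}{3}$ ($I = - \frac{7}{3} + \frac{\left(-2\right) \left(-5\right) 0}{3} = - \frac{7}{3} + \frac{10 \cdot 0}{3} = - \frac{7}{3} + \frac{1}{3} \cdot 0 = - \frac{7}{3} + 0 = - \frac{7}{3} \approx -2.3333$)
$x{\left(n \right)} = \left(-2 + n\right) \left(3 + 2 n\right)$ ($x{\left(n \right)} = \left(n + \left(3 + n\right)\right) \left(-2 + n\right) = \left(3 + 2 n\right) \left(-2 + n\right) = \left(-2 + n\right) \left(3 + 2 n\right)$)
$\left(\frac{1}{x{\left(10 \right)} + I}\right)^{2} = \left(\frac{1}{\left(-6 - 10 + 2 \cdot 10^{2}\right) - \frac{7}{3}}\right)^{2} = \left(\frac{1}{\left(-6 - 10 + 2 \cdot 100\right) - \frac{7}{3}}\right)^{2} = \left(\frac{1}{\left(-6 - 10 + 200\right) - \frac{7}{3}}\right)^{2} = \left(\frac{1}{184 - \frac{7}{3}}\right)^{2} = \left(\frac{1}{\frac{545}{3}}\right)^{2} = \left(\frac{3}{545}\right)^{2} = \frac{9}{297025}$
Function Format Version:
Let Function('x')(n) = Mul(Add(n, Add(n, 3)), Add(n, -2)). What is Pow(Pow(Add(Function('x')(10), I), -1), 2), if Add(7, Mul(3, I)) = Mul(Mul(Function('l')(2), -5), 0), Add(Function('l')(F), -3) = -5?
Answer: Rational(9, 297025) ≈ 3.0300e-5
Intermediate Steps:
Function('l')(F) = -2 (Function('l')(F) = Add(3, -5) = -2)
I = Rational(-7, 3) (I = Add(Rational(-7, 3), Mul(Rational(1, 3), Mul(Mul(-2, -5), 0))) = Add(Rational(-7, 3), Mul(Rational(1, 3), Mul(10, 0))) = Add(Rational(-7, 3), Mul(Rational(1, 3), 0)) = Add(Rational(-7, 3), 0) = Rational(-7, 3) ≈ -2.3333)
Function('x')(n) = Mul(Add(-2, n), Add(3, Mul(2, n))) (Function('x')(n) = Mul(Add(n, Add(3, n)), Add(-2, n)) = Mul(Add(3, Mul(2, n)), Add(-2, n)) = Mul(Add(-2, n), Add(3, Mul(2, n))))
Pow(Pow(Add(Function('x')(10), I), -1), 2) = Pow(Pow(Add(Add(-6, Mul(-1, 10), Mul(2, Pow(10, 2))), Rational(-7, 3)), -1), 2) = Pow(Pow(Add(Add(-6, -10, Mul(2, 100)), Rational(-7, 3)), -1), 2) = Pow(Pow(Add(Add(-6, -10, 200), Rational(-7, 3)), -1), 2) = Pow(Pow(Add(184, Rational(-7, 3)), -1), 2) = Pow(Pow(Rational(545, 3), -1), 2) = Pow(Rational(3, 545), 2) = Rational(9, 297025)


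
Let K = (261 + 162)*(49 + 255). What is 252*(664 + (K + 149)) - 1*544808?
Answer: 32065252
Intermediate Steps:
K = 128592 (K = 423*304 = 128592)
252*(664 + (K + 149)) - 1*544808 = 252*(664 + (128592 + 149)) - 1*544808 = 252*(664 + 128741) - 544808 = 252*129405 - 544808 = 32610060 - 544808 = 32065252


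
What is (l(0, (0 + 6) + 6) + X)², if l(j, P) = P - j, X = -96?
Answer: 7056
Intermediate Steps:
(l(0, (0 + 6) + 6) + X)² = ((((0 + 6) + 6) - 1*0) - 96)² = (((6 + 6) + 0) - 96)² = ((12 + 0) - 96)² = (12 - 96)² = (-84)² = 7056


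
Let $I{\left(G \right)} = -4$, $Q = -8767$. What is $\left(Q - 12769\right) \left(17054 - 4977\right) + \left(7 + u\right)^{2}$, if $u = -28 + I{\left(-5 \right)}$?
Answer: $-260089647$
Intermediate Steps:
$u = -32$ ($u = -28 - 4 = -32$)
$\left(Q - 12769\right) \left(17054 - 4977\right) + \left(7 + u\right)^{2} = \left(-8767 - 12769\right) \left(17054 - 4977\right) + \left(7 - 32\right)^{2} = \left(-21536\right) 12077 + \left(-25\right)^{2} = -260090272 + 625 = -260089647$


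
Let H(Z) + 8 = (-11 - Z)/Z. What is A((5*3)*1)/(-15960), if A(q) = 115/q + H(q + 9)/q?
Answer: -2533/5745600 ≈ -0.00044086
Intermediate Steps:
H(Z) = -8 + (-11 - Z)/Z
A(q) = 115/q + (-9 - 11/(9 + q))/q (A(q) = 115/q + (-9 - 11/(q + 9))/q = 115/q + (-9 - 11/(9 + q))/q)
A((5*3)*1)/(-15960) = ((943 + 106*((5*3)*1))/((((5*3)*1))*(9 + (5*3)*1)))/(-15960) = ((943 + 106*(15*1))/(((15*1))*(9 + 15*1)))*(-1/15960) = ((943 + 106*15)/(15*(9 + 15)))*(-1/15960) = ((1/15)*(943 + 1590)/24)*(-1/15960) = ((1/15)*(1/24)*2533)*(-1/15960) = (2533/360)*(-1/15960) = -2533/5745600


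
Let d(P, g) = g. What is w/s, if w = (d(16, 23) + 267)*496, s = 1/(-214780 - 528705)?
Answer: -106942882400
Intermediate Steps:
s = -1/743485 (s = 1/(-743485) = -1/743485 ≈ -1.3450e-6)
w = 143840 (w = (23 + 267)*496 = 290*496 = 143840)
w/s = 143840/(-1/743485) = 143840*(-743485) = -106942882400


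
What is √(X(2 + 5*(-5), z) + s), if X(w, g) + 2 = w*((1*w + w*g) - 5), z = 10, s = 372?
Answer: 4*√394 ≈ 79.398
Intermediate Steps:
X(w, g) = -2 + w*(-5 + w + g*w) (X(w, g) = -2 + w*((1*w + w*g) - 5) = -2 + w*((w + g*w) - 5) = -2 + w*(-5 + w + g*w))
√(X(2 + 5*(-5), z) + s) = √((-2 + (2 + 5*(-5))² - 5*(2 + 5*(-5)) + 10*(2 + 5*(-5))²) + 372) = √((-2 + (2 - 25)² - 5*(2 - 25) + 10*(2 - 25)²) + 372) = √((-2 + (-23)² - 5*(-23) + 10*(-23)²) + 372) = √((-2 + 529 + 115 + 10*529) + 372) = √((-2 + 529 + 115 + 5290) + 372) = √(5932 + 372) = √6304 = 4*√394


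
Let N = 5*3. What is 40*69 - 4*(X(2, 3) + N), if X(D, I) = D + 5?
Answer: 2672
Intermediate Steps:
X(D, I) = 5 + D
N = 15
40*69 - 4*(X(2, 3) + N) = 40*69 - 4*((5 + 2) + 15) = 2760 - 4*(7 + 15) = 2760 - 4*22 = 2760 - 88 = 2672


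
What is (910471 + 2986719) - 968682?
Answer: 2928508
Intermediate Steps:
(910471 + 2986719) - 968682 = 3897190 - 968682 = 2928508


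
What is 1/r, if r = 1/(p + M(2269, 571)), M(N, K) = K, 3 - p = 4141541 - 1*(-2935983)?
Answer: -7076950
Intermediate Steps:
p = -7077521 (p = 3 - (4141541 - 1*(-2935983)) = 3 - (4141541 + 2935983) = 3 - 1*7077524 = 3 - 7077524 = -7077521)
r = -1/7076950 (r = 1/(-7077521 + 571) = 1/(-7076950) = -1/7076950 ≈ -1.4130e-7)
1/r = 1/(-1/7076950) = -7076950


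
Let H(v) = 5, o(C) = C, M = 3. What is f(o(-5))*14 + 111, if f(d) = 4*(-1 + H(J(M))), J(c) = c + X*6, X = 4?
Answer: 335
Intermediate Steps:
J(c) = 24 + c (J(c) = c + 4*6 = c + 24 = 24 + c)
f(d) = 16 (f(d) = 4*(-1 + 5) = 4*4 = 16)
f(o(-5))*14 + 111 = 16*14 + 111 = 224 + 111 = 335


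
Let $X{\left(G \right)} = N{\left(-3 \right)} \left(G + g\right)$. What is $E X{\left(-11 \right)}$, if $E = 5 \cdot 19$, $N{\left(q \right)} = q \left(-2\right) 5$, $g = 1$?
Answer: $-28500$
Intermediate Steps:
$N{\left(q \right)} = - 10 q$ ($N{\left(q \right)} = - 2 q 5 = - 10 q$)
$X{\left(G \right)} = 30 + 30 G$ ($X{\left(G \right)} = \left(-10\right) \left(-3\right) \left(G + 1\right) = 30 \left(1 + G\right) = 30 + 30 G$)
$E = 95$
$E X{\left(-11 \right)} = 95 \left(30 + 30 \left(-11\right)\right) = 95 \left(30 - 330\right) = 95 \left(-300\right) = -28500$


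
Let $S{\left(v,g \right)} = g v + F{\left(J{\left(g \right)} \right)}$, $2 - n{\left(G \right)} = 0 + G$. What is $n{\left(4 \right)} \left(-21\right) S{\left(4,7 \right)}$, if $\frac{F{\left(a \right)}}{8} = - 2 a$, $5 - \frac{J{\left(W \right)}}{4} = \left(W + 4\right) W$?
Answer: $194712$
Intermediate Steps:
$J{\left(W \right)} = 20 - 4 W \left(4 + W\right)$ ($J{\left(W \right)} = 20 - 4 \left(W + 4\right) W = 20 - 4 \left(4 + W\right) W = 20 - 4 W \left(4 + W\right)$)
$F{\left(a \right)} = - 16 a$ ($F{\left(a \right)} = 8 \left(- 2 a\right) = - 16 a$)
$n{\left(G \right)} = 2 - G$ ($n{\left(G \right)} = 2 - \left(0 + G\right) = 2 - G$)
$S{\left(v,g \right)} = -320 + 64 g^{2} + 256 g + g v$ ($S{\left(v,g \right)} = g v - 16 \left(20 - 16 g - 4 g^{2}\right) = g v + \left(-320 + 64 g^{2} + 256 g\right) = -320 + 64 g^{2} + 256 g + g v$)
$n{\left(4 \right)} \left(-21\right) S{\left(4,7 \right)} = \left(2 - 4\right) \left(-21\right) \left(-320 + 64 \cdot 7^{2} + 256 \cdot 7 + 7 \cdot 4\right) = \left(2 - 4\right) \left(-21\right) \left(-320 + 64 \cdot 49 + 1792 + 28\right) = \left(-2\right) \left(-21\right) \left(-320 + 3136 + 1792 + 28\right) = 42 \cdot 4636 = 194712$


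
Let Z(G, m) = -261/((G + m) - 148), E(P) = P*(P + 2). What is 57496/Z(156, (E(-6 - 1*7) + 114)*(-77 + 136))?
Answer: -290757272/87 ≈ -3.3420e+6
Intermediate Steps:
E(P) = P*(2 + P)
Z(G, m) = -261/(-148 + G + m)
57496/Z(156, (E(-6 - 1*7) + 114)*(-77 + 136)) = 57496/((-261/(-148 + 156 + ((-6 - 1*7)*(2 + (-6 - 1*7)) + 114)*(-77 + 136)))) = 57496/((-261/(-148 + 156 + ((-6 - 7)*(2 + (-6 - 7)) + 114)*59))) = 57496/((-261/(-148 + 156 + (-13*(2 - 13) + 114)*59))) = 57496/((-261/(-148 + 156 + (-13*(-11) + 114)*59))) = 57496/((-261/(-148 + 156 + (143 + 114)*59))) = 57496/((-261/(-148 + 156 + 257*59))) = 57496/((-261/(-148 + 156 + 15163))) = 57496/((-261/15171)) = 57496/((-261*1/15171)) = 57496/(-87/5057) = 57496*(-5057/87) = -290757272/87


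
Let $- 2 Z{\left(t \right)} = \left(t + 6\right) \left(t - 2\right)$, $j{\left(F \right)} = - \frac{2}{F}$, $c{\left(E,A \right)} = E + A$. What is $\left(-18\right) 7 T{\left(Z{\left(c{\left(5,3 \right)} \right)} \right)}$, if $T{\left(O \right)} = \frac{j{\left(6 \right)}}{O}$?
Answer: $-1$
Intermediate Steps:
$c{\left(E,A \right)} = A + E$
$Z{\left(t \right)} = - \frac{\left(-2 + t\right) \left(6 + t\right)}{2}$ ($Z{\left(t \right)} = - \frac{\left(t + 6\right) \left(t - 2\right)}{2} = - \frac{\left(6 + t\right) \left(-2 + t\right)}{2} = - \frac{\left(-2 + t\right) \left(6 + t\right)}{2}$)
$T{\left(O \right)} = - \frac{1}{3 O}$ ($T{\left(O \right)} = \frac{\left(-2\right) \frac{1}{6}}{O} = - \frac{1}{3 O}$)
$\left(-18\right) 7 T{\left(Z{\left(c{\left(5,3 \right)} \right)} \right)} = \left(-18\right) 7 \left(- \frac{1}{3 \left(6 - 2 \left(3 + 5\right) - \frac{\left(3 + 5\right)^{2}}{2}\right)}\right) = - 126 \left(- \frac{1}{3 \left(6 - 16 - \frac{8^{2}}{2}\right)}\right) = - 126 \left(- \frac{1}{3 \left(6 - 16 - 32\right)}\right) = - 126 \left(- \frac{1}{3 \left(-42\right)}\right) = - 126 \left(\left(- \frac{1}{3}\right) \left(- \frac{1}{42}\right)\right) = \left(-126\right) \frac{1}{126} = -1$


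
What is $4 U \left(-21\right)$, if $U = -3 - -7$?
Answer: $-336$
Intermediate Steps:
$U = 4$ ($U = -3 + 7 = 4$)
$4 U \left(-21\right) = 4 \cdot 4 \left(-21\right) = 16 \left(-21\right) = -336$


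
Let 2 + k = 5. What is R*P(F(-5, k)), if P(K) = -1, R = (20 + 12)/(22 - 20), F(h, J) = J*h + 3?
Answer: -16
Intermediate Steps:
k = 3 (k = -2 + 5 = 3)
F(h, J) = 3 + J*h
R = 16 (R = 32/2 = 32*(½) = 16)
R*P(F(-5, k)) = 16*(-1) = -16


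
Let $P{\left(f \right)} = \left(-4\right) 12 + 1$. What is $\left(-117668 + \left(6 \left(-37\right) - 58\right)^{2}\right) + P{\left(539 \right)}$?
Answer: $-39315$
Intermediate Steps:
$P{\left(f \right)} = -47$ ($P{\left(f \right)} = -48 + 1 = -47$)
$\left(-117668 + \left(6 \left(-37\right) - 58\right)^{2}\right) + P{\left(539 \right)} = \left(-117668 + \left(6 \left(-37\right) - 58\right)^{2}\right) - 47 = \left(-117668 + \left(-222 - 58\right)^{2}\right) - 47 = \left(-117668 + \left(-280\right)^{2}\right) - 47 = \left(-117668 + 78400\right) - 47 = -39268 - 47 = -39315$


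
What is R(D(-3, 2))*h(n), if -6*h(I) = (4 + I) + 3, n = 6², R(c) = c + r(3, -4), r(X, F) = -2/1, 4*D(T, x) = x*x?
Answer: 43/6 ≈ 7.1667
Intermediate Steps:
D(T, x) = x²/4 (D(T, x) = (x*x)/4 = x²/4)
r(X, F) = -2 (r(X, F) = -2*1 = -2)
R(c) = -2 + c (R(c) = c - 2 = -2 + c)
n = 36
h(I) = -7/6 - I/6 (h(I) = -((4 + I) + 3)/6 = -(7 + I)/6 = -7/6 - I/6)
R(D(-3, 2))*h(n) = (-2 + (¼)*2²)*(-7/6 - ⅙*36) = (-2 + (¼)*4)*(-7/6 - 6) = (-2 + 1)*(-43/6) = -1*(-43/6) = 43/6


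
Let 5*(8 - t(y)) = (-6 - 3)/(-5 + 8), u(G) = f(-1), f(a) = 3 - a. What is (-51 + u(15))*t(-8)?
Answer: -2021/5 ≈ -404.20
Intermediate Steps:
u(G) = 4 (u(G) = 3 - 1*(-1) = 3 + 1 = 4)
t(y) = 43/5 (t(y) = 8 - (-6 - 3)/(5*(-5 + 8)) = 8 - (-9)/(5*3) = 8 - 1/5*(-3) = 8 + 3/5 = 43/5)
(-51 + u(15))*t(-8) = (-51 + 4)*(43/5) = -47*43/5 = -2021/5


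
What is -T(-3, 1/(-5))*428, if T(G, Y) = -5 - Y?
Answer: 10272/5 ≈ 2054.4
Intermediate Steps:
-T(-3, 1/(-5))*428 = -(-5 - 1/(-5))*428 = -(-5 - 1*(-⅕))*428 = -(-5 + ⅕)*428 = -(-24)*428/5 = -1*(-10272/5) = 10272/5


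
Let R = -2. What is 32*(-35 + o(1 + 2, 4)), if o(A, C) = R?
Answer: -1184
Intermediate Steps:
o(A, C) = -2
32*(-35 + o(1 + 2, 4)) = 32*(-35 - 2) = 32*(-37) = -1184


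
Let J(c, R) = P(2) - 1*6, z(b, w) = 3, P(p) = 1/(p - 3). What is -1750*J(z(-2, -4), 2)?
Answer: 12250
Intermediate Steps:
P(p) = 1/(-3 + p)
J(c, R) = -7 (J(c, R) = 1/(-3 + 2) - 1*6 = 1/(-1) - 6 = -1 - 6 = -7)
-1750*J(z(-2, -4), 2) = -1750*(-7) = 12250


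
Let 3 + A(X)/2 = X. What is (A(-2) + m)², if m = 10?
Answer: 0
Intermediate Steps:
A(X) = -6 + 2*X
(A(-2) + m)² = ((-6 + 2*(-2)) + 10)² = ((-6 - 4) + 10)² = (-10 + 10)² = 0² = 0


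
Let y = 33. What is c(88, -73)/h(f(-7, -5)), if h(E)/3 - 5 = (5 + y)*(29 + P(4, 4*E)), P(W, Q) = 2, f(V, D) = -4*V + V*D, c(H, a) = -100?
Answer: -100/3549 ≈ -0.028177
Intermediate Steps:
f(V, D) = -4*V + D*V
h(E) = 3549 (h(E) = 15 + 3*((5 + 33)*(29 + 2)) = 15 + 3*(38*31) = 15 + 3*1178 = 15 + 3534 = 3549)
c(88, -73)/h(f(-7, -5)) = -100/3549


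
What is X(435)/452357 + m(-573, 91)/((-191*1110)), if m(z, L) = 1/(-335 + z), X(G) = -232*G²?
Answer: -8451011512563643/87081020473560 ≈ -97.048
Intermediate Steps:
X(435)/452357 + m(-573, 91)/((-191*1110)) = -232*435²/452357 + 1/((-335 - 573)*((-191*1110))) = -232*189225*(1/452357) + 1/(-908*(-212010)) = -43900200*1/452357 - 1/908*(-1/212010) = -43900200/452357 + 1/192505080 = -8451011512563643/87081020473560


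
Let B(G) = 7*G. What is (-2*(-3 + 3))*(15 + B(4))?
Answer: 0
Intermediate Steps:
(-2*(-3 + 3))*(15 + B(4)) = (-2*(-3 + 3))*(15 + 7*4) = (-2*0)*(15 + 28) = 0*43 = 0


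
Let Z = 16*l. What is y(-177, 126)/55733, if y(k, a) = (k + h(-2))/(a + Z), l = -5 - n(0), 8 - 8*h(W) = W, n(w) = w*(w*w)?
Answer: -703/10254872 ≈ -6.8553e-5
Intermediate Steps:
n(w) = w³ (n(w) = w*w² = w³)
h(W) = 1 - W/8
l = -5 (l = -5 - 1*0³ = -5 - 1*0 = -5 + 0 = -5)
Z = -80 (Z = 16*(-5) = -80)
y(k, a) = (5/4 + k)/(-80 + a) (y(k, a) = (k + (1 - ⅛*(-2)))/(a - 80) = (k + (1 + ¼))/(-80 + a) = (k + 5/4)/(-80 + a) = (5/4 + k)/(-80 + a))
y(-177, 126)/55733 = ((5/4 - 177)/(-80 + 126))/55733 = (-703/4/46)*(1/55733) = ((1/46)*(-703/4))*(1/55733) = -703/184*1/55733 = -703/10254872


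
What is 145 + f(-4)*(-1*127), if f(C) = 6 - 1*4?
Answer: -109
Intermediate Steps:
f(C) = 2 (f(C) = 6 - 4 = 2)
145 + f(-4)*(-1*127) = 145 + 2*(-1*127) = 145 + 2*(-127) = 145 - 254 = -109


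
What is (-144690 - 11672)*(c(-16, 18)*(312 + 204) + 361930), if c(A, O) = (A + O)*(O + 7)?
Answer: -60626238260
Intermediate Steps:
c(A, O) = (7 + O)*(A + O) (c(A, O) = (A + O)*(7 + O) = (7 + O)*(A + O))
(-144690 - 11672)*(c(-16, 18)*(312 + 204) + 361930) = (-144690 - 11672)*((18² + 7*(-16) + 7*18 - 16*18)*(312 + 204) + 361930) = -156362*((324 - 112 + 126 - 288)*516 + 361930) = -156362*(50*516 + 361930) = -156362*(25800 + 361930) = -156362*387730 = -60626238260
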